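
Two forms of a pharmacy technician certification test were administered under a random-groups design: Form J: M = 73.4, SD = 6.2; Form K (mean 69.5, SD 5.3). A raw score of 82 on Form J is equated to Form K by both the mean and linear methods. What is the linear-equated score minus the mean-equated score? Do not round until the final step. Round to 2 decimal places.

-1.25

Mean-equated: 82 + (69.5 − 73.4) = 78.10
Linear-equated: (5.3/6.2)(82 − 73.4) + 69.5 = 76.852
Difference = 76.852 − 78.10 = -1.25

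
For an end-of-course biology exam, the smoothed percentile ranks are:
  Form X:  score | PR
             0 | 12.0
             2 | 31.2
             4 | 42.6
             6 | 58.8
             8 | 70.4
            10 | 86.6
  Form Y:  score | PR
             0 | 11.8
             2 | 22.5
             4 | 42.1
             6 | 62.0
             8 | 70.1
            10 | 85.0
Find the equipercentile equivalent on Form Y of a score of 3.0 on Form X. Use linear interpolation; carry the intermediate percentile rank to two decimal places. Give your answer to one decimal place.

3.5

PR of 3.0 on Form X: 31.2 + (3.0 − 2)/(4 − 2) × (42.6 − 31.2) = 36.90
On Form Y, PR 36.90 falls between score 2 (PR 22.5) and 4 (PR 42.1).
Interpolate: 2 + (36.90 − 22.5)/(42.1 − 22.5) × (4 − 2) = 3.5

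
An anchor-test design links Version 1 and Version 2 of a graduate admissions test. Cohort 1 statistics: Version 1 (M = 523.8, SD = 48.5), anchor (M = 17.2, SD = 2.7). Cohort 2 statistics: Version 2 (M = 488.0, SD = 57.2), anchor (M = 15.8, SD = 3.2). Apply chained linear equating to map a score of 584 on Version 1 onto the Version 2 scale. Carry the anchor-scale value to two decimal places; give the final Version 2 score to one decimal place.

Version 1 → anchor (Cohort 1): v = (2.7/48.5)(584 − 523.8) + 17.2 = 20.55
anchor → Version 2 (Cohort 2): y = (57.2/3.2)(20.55 − 15.8) + 488.0 = 572.9

572.9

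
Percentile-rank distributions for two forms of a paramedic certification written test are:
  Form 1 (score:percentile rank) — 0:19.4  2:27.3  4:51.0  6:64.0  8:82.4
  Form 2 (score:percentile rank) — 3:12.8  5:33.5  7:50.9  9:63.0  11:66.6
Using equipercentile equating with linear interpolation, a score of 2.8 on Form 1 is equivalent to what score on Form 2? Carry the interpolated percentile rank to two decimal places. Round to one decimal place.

5.4

PR of 2.8 on Form 1: 27.3 + (2.8 − 2)/(4 − 2) × (51.0 − 27.3) = 36.78
On Form 2, PR 36.78 falls between score 5 (PR 33.5) and 7 (PR 50.9).
Interpolate: 5 + (36.78 − 33.5)/(50.9 − 33.5) × (7 − 5) = 5.4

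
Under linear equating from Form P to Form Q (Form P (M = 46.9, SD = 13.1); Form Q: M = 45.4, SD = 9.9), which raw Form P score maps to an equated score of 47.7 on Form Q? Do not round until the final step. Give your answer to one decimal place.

49.9

Invert y = (SD_Y/SD_X)(x − M_X) + M_Y:
x = (SD_X/SD_Y)(y − M_Y) + M_X = (13.1/9.9)(47.7 − 45.4) + 46.9
x = 1.323232 × 2.300 + 46.9 = 49.9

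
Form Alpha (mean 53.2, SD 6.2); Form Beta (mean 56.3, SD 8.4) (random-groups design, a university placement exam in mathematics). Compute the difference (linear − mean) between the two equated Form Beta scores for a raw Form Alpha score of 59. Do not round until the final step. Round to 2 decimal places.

2.06

Mean-equated: 59 + (56.3 − 53.2) = 62.10
Linear-equated: (8.4/6.2)(59 − 53.2) + 56.3 = 64.158
Difference = 64.158 − 62.10 = 2.06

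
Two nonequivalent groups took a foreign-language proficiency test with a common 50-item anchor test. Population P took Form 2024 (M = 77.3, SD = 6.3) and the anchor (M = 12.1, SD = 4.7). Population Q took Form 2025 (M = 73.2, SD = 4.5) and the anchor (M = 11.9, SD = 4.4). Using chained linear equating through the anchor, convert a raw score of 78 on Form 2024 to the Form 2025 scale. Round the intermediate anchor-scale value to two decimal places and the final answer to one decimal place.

73.9

Form 2024 → anchor (Population P): v = (4.7/6.3)(78 − 77.3) + 12.1 = 12.62
anchor → Form 2025 (Population Q): y = (4.5/4.4)(12.62 − 11.9) + 73.2 = 73.9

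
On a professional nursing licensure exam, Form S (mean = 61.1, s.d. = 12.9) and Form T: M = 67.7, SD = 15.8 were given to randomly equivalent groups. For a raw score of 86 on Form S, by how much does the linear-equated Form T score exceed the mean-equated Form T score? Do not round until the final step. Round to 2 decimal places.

Mean-equated: 86 + (67.7 − 61.1) = 92.60
Linear-equated: (15.8/12.9)(86 − 61.1) + 67.7 = 98.198
Difference = 98.198 − 92.60 = 5.60

5.60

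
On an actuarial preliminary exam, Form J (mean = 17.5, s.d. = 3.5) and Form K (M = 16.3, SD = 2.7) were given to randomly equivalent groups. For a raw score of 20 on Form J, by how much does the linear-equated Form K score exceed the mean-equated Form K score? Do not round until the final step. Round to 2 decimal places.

-0.57

Mean-equated: 20 + (16.3 − 17.5) = 18.80
Linear-equated: (2.7/3.5)(20 − 17.5) + 16.3 = 18.229
Difference = 18.229 − 18.80 = -0.57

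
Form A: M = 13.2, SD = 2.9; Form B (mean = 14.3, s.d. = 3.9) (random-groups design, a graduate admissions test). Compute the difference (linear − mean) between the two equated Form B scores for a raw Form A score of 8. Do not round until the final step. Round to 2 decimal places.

Mean-equated: 8 + (14.3 − 13.2) = 9.10
Linear-equated: (3.9/2.9)(8 − 13.2) + 14.3 = 7.307
Difference = 7.307 − 9.10 = -1.79

-1.79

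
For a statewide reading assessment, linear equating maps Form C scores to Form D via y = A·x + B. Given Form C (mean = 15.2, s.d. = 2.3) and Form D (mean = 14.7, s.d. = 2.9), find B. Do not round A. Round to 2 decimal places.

A = SD_Y / SD_X = 2.9 / 2.3 = 1.260870
B = M_Y − A·M_X = 14.7 − 1.260870 × 15.2 = -4.47

-4.47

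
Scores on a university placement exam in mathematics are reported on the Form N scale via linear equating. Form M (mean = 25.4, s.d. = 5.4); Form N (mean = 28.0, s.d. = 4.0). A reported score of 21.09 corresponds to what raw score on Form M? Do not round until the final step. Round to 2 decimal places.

Invert y = (SD_Y/SD_X)(x − M_X) + M_Y:
x = (SD_X/SD_Y)(y − M_Y) + M_X = (5.4/4.0)(21.09 − 28.0) + 25.4
x = 1.350000 × -6.910 + 25.4 = 16.07

16.07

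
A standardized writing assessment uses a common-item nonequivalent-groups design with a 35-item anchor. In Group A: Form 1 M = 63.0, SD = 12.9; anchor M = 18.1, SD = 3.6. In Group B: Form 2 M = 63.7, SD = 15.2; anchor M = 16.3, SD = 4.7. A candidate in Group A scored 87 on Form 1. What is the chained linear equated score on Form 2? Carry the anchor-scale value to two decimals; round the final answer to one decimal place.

91.2

Form 1 → anchor (Group A): v = (3.6/12.9)(87 − 63.0) + 18.1 = 24.80
anchor → Form 2 (Group B): y = (15.2/4.7)(24.80 − 16.3) + 63.7 = 91.2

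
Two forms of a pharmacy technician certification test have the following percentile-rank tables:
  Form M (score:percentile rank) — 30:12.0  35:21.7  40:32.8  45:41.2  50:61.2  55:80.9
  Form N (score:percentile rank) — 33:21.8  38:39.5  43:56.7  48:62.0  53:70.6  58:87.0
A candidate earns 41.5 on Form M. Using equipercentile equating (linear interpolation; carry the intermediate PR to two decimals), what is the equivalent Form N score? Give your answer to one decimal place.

PR of 41.5 on Form M: 32.8 + (41.5 − 40)/(45 − 40) × (41.2 − 32.8) = 35.32
On Form N, PR 35.32 falls between score 33 (PR 21.8) and 38 (PR 39.5).
Interpolate: 33 + (35.32 − 21.8)/(39.5 − 21.8) × (38 − 33) = 36.8

36.8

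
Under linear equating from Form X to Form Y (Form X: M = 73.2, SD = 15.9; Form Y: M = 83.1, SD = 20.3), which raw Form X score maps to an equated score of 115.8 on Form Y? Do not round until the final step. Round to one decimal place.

98.8

Invert y = (SD_Y/SD_X)(x − M_X) + M_Y:
x = (SD_X/SD_Y)(y − M_Y) + M_X = (15.9/20.3)(115.8 − 83.1) + 73.2
x = 0.783251 × 32.700 + 73.2 = 98.8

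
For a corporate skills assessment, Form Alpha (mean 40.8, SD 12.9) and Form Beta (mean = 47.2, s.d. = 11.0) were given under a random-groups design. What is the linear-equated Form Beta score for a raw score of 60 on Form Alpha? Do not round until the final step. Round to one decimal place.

Linear equating: y = (SD_Y/SD_X)(x − M_X) + M_Y
y = (11.0/12.9)(60 − 40.8) + 47.2
y = 0.852713 × 19.2 + 47.2 = 16.3721 + 47.2 = 63.6

63.6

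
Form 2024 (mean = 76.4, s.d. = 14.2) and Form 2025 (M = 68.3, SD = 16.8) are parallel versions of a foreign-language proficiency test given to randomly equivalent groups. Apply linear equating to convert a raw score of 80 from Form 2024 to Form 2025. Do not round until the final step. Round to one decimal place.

Linear equating: y = (SD_Y/SD_X)(x − M_X) + M_Y
y = (16.8/14.2)(80 − 76.4) + 68.3
y = 1.183099 × 3.6 + 68.3 = 4.2592 + 68.3 = 72.6

72.6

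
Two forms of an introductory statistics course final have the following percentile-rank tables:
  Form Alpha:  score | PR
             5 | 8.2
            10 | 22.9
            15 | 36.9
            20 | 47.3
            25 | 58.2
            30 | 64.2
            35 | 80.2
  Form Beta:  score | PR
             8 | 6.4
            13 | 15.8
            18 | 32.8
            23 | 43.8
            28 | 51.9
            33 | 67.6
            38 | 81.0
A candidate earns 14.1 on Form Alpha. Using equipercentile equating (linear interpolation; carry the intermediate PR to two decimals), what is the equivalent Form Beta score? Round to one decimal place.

18.7

PR of 14.1 on Form Alpha: 22.9 + (14.1 − 10)/(15 − 10) × (36.9 − 22.9) = 34.38
On Form Beta, PR 34.38 falls between score 18 (PR 32.8) and 23 (PR 43.8).
Interpolate: 18 + (34.38 − 32.8)/(43.8 − 32.8) × (23 − 18) = 18.7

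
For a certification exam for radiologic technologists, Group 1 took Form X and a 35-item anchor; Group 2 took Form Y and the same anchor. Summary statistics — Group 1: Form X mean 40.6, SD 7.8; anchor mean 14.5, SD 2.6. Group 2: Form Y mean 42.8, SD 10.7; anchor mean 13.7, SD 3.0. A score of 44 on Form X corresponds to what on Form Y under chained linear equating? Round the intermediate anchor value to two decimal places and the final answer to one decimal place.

Form X → anchor (Group 1): v = (2.6/7.8)(44 − 40.6) + 14.5 = 15.63
anchor → Form Y (Group 2): y = (10.7/3.0)(15.63 − 13.7) + 42.8 = 49.7

49.7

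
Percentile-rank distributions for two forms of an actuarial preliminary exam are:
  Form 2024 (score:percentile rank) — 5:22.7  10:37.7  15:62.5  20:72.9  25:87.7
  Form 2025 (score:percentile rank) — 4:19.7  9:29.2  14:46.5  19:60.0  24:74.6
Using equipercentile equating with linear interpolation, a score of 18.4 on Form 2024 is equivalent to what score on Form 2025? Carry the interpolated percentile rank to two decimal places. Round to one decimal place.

22.3

PR of 18.4 on Form 2024: 62.5 + (18.4 − 15)/(20 − 15) × (72.9 − 62.5) = 69.57
On Form 2025, PR 69.57 falls between score 19 (PR 60.0) and 24 (PR 74.6).
Interpolate: 19 + (69.57 − 60.0)/(74.6 − 60.0) × (24 − 19) = 22.3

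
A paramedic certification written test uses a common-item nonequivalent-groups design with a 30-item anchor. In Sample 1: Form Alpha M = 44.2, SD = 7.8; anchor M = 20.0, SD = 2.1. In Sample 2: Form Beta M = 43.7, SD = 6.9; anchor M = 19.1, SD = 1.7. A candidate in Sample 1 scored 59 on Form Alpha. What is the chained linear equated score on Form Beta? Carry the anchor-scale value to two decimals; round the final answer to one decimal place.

63.5

Form Alpha → anchor (Sample 1): v = (2.1/7.8)(59 − 44.2) + 20.0 = 23.98
anchor → Form Beta (Sample 2): y = (6.9/1.7)(23.98 − 19.1) + 43.7 = 63.5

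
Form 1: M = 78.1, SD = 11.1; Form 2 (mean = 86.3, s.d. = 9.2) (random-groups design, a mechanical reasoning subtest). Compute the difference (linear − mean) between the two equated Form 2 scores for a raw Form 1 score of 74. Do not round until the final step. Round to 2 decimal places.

Mean-equated: 74 + (86.3 − 78.1) = 82.20
Linear-equated: (9.2/11.1)(74 − 78.1) + 86.3 = 82.902
Difference = 82.902 − 82.20 = 0.70

0.70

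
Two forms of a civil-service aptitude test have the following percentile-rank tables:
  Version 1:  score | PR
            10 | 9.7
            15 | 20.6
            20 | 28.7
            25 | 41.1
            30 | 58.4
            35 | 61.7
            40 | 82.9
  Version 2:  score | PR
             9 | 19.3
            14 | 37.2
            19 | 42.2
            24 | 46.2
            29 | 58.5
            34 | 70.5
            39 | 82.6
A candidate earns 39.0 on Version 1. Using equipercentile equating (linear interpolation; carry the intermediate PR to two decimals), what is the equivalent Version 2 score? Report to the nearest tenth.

37.4

PR of 39.0 on Version 1: 61.7 + (39.0 − 35)/(40 − 35) × (82.9 − 61.7) = 78.66
On Version 2, PR 78.66 falls between score 34 (PR 70.5) and 39 (PR 82.6).
Interpolate: 34 + (78.66 − 70.5)/(82.6 − 70.5) × (39 − 34) = 37.4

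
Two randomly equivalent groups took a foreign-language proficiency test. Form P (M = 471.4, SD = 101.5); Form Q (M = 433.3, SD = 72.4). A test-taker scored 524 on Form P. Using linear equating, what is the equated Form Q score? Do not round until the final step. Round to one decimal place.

470.8

Linear equating: y = (SD_Y/SD_X)(x − M_X) + M_Y
y = (72.4/101.5)(524 − 471.4) + 433.3
y = 0.713300 × 52.6 + 433.3 = 37.5196 + 433.3 = 470.8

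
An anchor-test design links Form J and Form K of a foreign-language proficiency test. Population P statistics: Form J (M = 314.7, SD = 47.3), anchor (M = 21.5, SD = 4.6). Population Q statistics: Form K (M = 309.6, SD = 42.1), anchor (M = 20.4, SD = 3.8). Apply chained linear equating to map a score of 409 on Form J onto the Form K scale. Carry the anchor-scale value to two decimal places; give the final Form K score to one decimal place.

Form J → anchor (Population P): v = (4.6/47.3)(409 − 314.7) + 21.5 = 30.67
anchor → Form K (Population Q): y = (42.1/3.8)(30.67 − 20.4) + 309.6 = 423.4

423.4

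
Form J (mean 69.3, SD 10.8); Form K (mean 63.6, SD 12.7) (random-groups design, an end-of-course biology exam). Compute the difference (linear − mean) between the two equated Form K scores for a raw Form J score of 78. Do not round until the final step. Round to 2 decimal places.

Mean-equated: 78 + (63.6 − 69.3) = 72.30
Linear-equated: (12.7/10.8)(78 − 69.3) + 63.6 = 73.831
Difference = 73.831 − 72.30 = 1.53

1.53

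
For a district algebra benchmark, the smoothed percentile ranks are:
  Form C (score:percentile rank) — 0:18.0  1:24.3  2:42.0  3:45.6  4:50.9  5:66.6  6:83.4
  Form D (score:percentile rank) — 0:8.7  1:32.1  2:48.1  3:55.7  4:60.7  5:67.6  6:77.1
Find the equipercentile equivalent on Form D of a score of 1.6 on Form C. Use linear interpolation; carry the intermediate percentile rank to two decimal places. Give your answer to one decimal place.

PR of 1.6 on Form C: 24.3 + (1.6 − 1)/(2 − 1) × (42.0 − 24.3) = 34.92
On Form D, PR 34.92 falls between score 1 (PR 32.1) and 2 (PR 48.1).
Interpolate: 1 + (34.92 − 32.1)/(48.1 − 32.1) × (2 − 1) = 1.2

1.2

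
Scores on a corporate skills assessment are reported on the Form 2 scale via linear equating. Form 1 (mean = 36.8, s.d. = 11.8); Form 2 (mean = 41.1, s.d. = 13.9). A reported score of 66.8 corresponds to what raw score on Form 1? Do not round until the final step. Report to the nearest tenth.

Invert y = (SD_Y/SD_X)(x − M_X) + M_Y:
x = (SD_X/SD_Y)(y − M_Y) + M_X = (11.8/13.9)(66.8 − 41.1) + 36.8
x = 0.848921 × 25.700 + 36.8 = 58.6

58.6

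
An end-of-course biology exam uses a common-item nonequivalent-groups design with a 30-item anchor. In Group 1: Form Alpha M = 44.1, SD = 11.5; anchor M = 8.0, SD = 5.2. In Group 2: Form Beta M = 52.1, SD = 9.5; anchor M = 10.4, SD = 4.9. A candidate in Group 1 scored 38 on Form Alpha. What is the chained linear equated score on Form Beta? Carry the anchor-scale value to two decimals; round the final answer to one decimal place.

Form Alpha → anchor (Group 1): v = (5.2/11.5)(38 − 44.1) + 8.0 = 5.24
anchor → Form Beta (Group 2): y = (9.5/4.9)(5.24 − 10.4) + 52.1 = 42.1

42.1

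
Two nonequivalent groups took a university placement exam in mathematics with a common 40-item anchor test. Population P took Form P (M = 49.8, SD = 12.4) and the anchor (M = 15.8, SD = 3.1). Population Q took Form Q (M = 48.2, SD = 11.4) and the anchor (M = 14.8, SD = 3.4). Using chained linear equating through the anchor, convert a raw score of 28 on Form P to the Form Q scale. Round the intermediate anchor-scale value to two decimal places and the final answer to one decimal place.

Form P → anchor (Population P): v = (3.1/12.4)(28 − 49.8) + 15.8 = 10.35
anchor → Form Q (Population Q): y = (11.4/3.4)(10.35 − 14.8) + 48.2 = 33.3

33.3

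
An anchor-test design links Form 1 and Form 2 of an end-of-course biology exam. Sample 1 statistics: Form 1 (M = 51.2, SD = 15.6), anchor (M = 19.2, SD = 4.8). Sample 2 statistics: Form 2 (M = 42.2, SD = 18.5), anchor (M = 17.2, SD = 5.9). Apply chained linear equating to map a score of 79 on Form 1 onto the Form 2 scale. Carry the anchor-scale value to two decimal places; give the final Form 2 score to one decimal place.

Form 1 → anchor (Sample 1): v = (4.8/15.6)(79 − 51.2) + 19.2 = 27.75
anchor → Form 2 (Sample 2): y = (18.5/5.9)(27.75 − 17.2) + 42.2 = 75.3

75.3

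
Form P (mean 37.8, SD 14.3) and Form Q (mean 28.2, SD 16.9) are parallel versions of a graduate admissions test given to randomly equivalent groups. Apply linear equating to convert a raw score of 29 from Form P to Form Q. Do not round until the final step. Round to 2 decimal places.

Linear equating: y = (SD_Y/SD_X)(x − M_X) + M_Y
y = (16.9/14.3)(29 − 37.8) + 28.2
y = 1.181818 × -8.8 + 28.2 = -10.4000 + 28.2 = 17.80

17.80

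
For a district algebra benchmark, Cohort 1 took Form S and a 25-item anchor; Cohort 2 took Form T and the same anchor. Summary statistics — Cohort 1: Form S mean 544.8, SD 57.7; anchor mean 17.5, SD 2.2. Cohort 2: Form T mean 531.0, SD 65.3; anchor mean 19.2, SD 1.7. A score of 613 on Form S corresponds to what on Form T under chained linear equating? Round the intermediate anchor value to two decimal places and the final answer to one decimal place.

Form S → anchor (Cohort 1): v = (2.2/57.7)(613 − 544.8) + 17.5 = 20.10
anchor → Form T (Cohort 2): y = (65.3/1.7)(20.10 − 19.2) + 531.0 = 565.6

565.6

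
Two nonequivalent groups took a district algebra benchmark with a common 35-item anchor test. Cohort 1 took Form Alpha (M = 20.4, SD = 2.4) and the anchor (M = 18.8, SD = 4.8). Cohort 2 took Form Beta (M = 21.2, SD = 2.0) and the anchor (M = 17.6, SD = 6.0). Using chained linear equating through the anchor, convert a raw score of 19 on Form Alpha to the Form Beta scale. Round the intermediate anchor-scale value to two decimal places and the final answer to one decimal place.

Form Alpha → anchor (Cohort 1): v = (4.8/2.4)(19 − 20.4) + 18.8 = 16.00
anchor → Form Beta (Cohort 2): y = (2.0/6.0)(16.00 − 17.6) + 21.2 = 20.7

20.7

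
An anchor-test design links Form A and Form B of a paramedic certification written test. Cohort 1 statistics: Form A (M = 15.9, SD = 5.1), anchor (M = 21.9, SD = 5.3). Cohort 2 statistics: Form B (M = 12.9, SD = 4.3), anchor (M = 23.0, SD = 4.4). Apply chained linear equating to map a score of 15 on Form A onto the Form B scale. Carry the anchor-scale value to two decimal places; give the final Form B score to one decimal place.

10.9

Form A → anchor (Cohort 1): v = (5.3/5.1)(15 − 15.9) + 21.9 = 20.96
anchor → Form B (Cohort 2): y = (4.3/4.4)(20.96 − 23.0) + 12.9 = 10.9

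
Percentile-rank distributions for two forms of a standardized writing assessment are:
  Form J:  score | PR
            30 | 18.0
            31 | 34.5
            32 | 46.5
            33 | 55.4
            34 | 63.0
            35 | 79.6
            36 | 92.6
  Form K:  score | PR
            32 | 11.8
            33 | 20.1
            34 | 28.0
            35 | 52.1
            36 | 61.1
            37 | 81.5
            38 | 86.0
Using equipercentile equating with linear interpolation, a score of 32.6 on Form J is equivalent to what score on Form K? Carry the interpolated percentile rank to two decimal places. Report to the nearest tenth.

35.0

PR of 32.6 on Form J: 46.5 + (32.6 − 32)/(33 − 32) × (55.4 − 46.5) = 51.84
On Form K, PR 51.84 falls between score 34 (PR 28.0) and 35 (PR 52.1).
Interpolate: 34 + (51.84 − 28.0)/(52.1 − 28.0) × (35 − 34) = 35.0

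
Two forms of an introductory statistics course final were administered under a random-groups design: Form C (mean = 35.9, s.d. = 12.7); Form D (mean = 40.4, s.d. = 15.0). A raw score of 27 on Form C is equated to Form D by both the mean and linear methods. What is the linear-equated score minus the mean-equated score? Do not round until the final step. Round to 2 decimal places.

-1.61

Mean-equated: 27 + (40.4 − 35.9) = 31.50
Linear-equated: (15.0/12.7)(27 − 35.9) + 40.4 = 29.888
Difference = 29.888 − 31.50 = -1.61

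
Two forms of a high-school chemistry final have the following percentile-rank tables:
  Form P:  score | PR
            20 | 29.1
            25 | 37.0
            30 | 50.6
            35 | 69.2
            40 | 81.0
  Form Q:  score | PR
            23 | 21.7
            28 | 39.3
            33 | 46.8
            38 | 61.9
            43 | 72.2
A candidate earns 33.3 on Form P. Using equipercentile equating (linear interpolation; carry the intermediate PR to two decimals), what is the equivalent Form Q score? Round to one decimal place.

PR of 33.3 on Form P: 50.6 + (33.3 − 30)/(35 − 30) × (69.2 − 50.6) = 62.88
On Form Q, PR 62.88 falls between score 38 (PR 61.9) and 43 (PR 72.2).
Interpolate: 38 + (62.88 − 61.9)/(72.2 − 61.9) × (43 − 38) = 38.5

38.5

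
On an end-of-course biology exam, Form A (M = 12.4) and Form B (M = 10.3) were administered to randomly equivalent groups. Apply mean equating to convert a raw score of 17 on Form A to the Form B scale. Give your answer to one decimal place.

14.9

Mean equating: y = x + (M_Y − M_X) = 17 + (10.3 − 12.4) = 14.9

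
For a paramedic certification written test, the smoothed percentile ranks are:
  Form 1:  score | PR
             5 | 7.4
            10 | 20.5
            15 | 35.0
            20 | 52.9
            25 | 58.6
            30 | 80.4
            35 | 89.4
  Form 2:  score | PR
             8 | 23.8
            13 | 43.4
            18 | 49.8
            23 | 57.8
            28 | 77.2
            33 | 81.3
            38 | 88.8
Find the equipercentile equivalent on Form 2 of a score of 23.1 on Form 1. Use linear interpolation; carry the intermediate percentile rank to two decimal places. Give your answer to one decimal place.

22.1

PR of 23.1 on Form 1: 52.9 + (23.1 − 20)/(25 − 20) × (58.6 − 52.9) = 56.43
On Form 2, PR 56.43 falls between score 18 (PR 49.8) and 23 (PR 57.8).
Interpolate: 18 + (56.43 − 49.8)/(57.8 − 49.8) × (23 − 18) = 22.1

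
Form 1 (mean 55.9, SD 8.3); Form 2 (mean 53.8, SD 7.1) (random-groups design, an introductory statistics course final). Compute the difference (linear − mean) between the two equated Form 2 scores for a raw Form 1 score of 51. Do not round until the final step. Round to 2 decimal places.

Mean-equated: 51 + (53.8 − 55.9) = 48.90
Linear-equated: (7.1/8.3)(51 − 55.9) + 53.8 = 49.608
Difference = 49.608 − 48.90 = 0.71

0.71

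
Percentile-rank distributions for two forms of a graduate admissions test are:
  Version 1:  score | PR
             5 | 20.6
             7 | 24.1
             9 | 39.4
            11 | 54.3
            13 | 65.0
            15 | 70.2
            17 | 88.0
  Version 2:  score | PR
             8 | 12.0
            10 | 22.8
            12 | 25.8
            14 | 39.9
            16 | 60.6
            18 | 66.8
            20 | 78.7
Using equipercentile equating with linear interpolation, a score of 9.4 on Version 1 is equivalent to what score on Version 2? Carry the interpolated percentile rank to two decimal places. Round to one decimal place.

14.2

PR of 9.4 on Version 1: 39.4 + (9.4 − 9)/(11 − 9) × (54.3 − 39.4) = 42.38
On Version 2, PR 42.38 falls between score 14 (PR 39.9) and 16 (PR 60.6).
Interpolate: 14 + (42.38 − 39.9)/(60.6 − 39.9) × (16 − 14) = 14.2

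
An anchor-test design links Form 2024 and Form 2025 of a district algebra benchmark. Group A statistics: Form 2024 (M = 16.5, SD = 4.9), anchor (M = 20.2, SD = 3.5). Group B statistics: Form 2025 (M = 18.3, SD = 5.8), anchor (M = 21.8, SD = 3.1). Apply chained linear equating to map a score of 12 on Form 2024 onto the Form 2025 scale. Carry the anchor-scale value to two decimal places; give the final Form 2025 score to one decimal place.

9.3

Form 2024 → anchor (Group A): v = (3.5/4.9)(12 − 16.5) + 20.2 = 16.99
anchor → Form 2025 (Group B): y = (5.8/3.1)(16.99 − 21.8) + 18.3 = 9.3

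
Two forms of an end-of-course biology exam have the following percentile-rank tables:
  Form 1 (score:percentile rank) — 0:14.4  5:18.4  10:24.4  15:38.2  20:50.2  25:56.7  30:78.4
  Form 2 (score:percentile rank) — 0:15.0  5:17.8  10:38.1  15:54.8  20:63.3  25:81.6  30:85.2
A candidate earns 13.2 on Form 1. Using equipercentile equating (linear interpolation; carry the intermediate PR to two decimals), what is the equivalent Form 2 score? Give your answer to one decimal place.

PR of 13.2 on Form 1: 24.4 + (13.2 − 10)/(15 − 10) × (38.2 − 24.4) = 33.23
On Form 2, PR 33.23 falls between score 5 (PR 17.8) and 10 (PR 38.1).
Interpolate: 5 + (33.23 − 17.8)/(38.1 − 17.8) × (10 − 5) = 8.8

8.8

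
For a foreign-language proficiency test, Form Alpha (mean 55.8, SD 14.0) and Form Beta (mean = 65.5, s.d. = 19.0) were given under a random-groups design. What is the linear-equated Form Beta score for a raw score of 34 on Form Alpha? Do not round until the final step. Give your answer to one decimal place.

Linear equating: y = (SD_Y/SD_X)(x − M_X) + M_Y
y = (19.0/14.0)(34 − 55.8) + 65.5
y = 1.357143 × -21.8 + 65.5 = -29.5857 + 65.5 = 35.9

35.9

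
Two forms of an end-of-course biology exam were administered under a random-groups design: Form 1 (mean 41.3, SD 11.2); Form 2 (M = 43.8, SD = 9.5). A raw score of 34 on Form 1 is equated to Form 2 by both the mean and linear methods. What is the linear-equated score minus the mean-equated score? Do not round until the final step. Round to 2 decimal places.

1.11

Mean-equated: 34 + (43.8 − 41.3) = 36.50
Linear-equated: (9.5/11.2)(34 − 41.3) + 43.8 = 37.608
Difference = 37.608 − 36.50 = 1.11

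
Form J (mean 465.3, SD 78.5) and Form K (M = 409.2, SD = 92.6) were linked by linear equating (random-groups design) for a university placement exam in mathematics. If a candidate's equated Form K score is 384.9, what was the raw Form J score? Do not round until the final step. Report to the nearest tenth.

Invert y = (SD_Y/SD_X)(x − M_X) + M_Y:
x = (SD_X/SD_Y)(y − M_Y) + M_X = (78.5/92.6)(384.9 − 409.2) + 465.3
x = 0.847732 × -24.300 + 465.3 = 444.7

444.7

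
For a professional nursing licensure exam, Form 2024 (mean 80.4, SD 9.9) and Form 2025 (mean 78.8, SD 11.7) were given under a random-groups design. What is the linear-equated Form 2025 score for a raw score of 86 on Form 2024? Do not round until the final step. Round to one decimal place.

85.4

Linear equating: y = (SD_Y/SD_X)(x − M_X) + M_Y
y = (11.7/9.9)(86 − 80.4) + 78.8
y = 1.181818 × 5.6 + 78.8 = 6.6182 + 78.8 = 85.4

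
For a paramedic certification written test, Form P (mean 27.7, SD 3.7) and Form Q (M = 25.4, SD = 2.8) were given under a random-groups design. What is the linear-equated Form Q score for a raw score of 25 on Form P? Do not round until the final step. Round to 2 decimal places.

23.36

Linear equating: y = (SD_Y/SD_X)(x − M_X) + M_Y
y = (2.8/3.7)(25 − 27.7) + 25.4
y = 0.756757 × -2.7 + 25.4 = -2.0432 + 25.4 = 23.36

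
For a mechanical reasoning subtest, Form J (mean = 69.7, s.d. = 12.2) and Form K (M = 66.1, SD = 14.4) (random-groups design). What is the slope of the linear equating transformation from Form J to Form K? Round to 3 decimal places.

A = SD_Y / SD_X = 14.4 / 12.2 = 1.180

1.180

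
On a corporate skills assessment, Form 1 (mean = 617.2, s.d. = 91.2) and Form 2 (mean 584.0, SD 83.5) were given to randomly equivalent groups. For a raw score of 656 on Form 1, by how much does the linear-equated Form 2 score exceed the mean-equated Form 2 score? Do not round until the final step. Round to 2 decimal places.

-3.28

Mean-equated: 656 + (584.0 − 617.2) = 622.80
Linear-equated: (83.5/91.2)(656 − 617.2) + 584.0 = 619.524
Difference = 619.524 − 622.80 = -3.28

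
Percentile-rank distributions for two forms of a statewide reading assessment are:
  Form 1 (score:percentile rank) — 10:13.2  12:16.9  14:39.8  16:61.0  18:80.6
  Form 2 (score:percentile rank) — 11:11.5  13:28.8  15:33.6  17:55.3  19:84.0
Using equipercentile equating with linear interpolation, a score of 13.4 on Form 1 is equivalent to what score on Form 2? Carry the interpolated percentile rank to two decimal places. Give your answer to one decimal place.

14.7

PR of 13.4 on Form 1: 16.9 + (13.4 − 12)/(14 − 12) × (39.8 − 16.9) = 32.93
On Form 2, PR 32.93 falls between score 13 (PR 28.8) and 15 (PR 33.6).
Interpolate: 13 + (32.93 − 28.8)/(33.6 − 28.8) × (15 − 13) = 14.7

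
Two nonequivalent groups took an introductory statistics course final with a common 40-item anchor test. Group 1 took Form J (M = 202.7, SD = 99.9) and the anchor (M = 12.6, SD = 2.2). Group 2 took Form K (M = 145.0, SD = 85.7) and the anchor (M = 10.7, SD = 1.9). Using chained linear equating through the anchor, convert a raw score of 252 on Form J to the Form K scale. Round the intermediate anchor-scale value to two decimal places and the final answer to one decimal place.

Form J → anchor (Group 1): v = (2.2/99.9)(252 − 202.7) + 12.6 = 13.69
anchor → Form K (Group 2): y = (85.7/1.9)(13.69 − 10.7) + 145.0 = 279.9

279.9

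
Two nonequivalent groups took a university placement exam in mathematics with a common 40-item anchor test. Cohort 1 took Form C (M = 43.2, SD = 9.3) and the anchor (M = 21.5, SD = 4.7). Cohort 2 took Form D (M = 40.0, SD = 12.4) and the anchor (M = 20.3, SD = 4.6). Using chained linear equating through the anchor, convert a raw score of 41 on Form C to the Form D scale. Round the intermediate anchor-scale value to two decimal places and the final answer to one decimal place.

40.2

Form C → anchor (Cohort 1): v = (4.7/9.3)(41 − 43.2) + 21.5 = 20.39
anchor → Form D (Cohort 2): y = (12.4/4.6)(20.39 − 20.3) + 40.0 = 40.2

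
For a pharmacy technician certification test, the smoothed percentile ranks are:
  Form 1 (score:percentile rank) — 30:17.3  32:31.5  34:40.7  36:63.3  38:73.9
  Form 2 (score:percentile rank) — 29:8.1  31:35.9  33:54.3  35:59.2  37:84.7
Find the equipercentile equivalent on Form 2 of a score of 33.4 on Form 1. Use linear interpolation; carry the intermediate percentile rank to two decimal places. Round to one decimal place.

31.2

PR of 33.4 on Form 1: 31.5 + (33.4 − 32)/(34 − 32) × (40.7 − 31.5) = 37.94
On Form 2, PR 37.94 falls between score 31 (PR 35.9) and 33 (PR 54.3).
Interpolate: 31 + (37.94 − 35.9)/(54.3 − 35.9) × (33 − 31) = 31.2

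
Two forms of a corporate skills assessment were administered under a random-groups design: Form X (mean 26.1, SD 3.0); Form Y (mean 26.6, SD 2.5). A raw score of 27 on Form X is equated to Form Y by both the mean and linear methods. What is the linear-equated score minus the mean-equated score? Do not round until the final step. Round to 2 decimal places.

Mean-equated: 27 + (26.6 − 26.1) = 27.50
Linear-equated: (2.5/3.0)(27 − 26.1) + 26.6 = 27.350
Difference = 27.350 − 27.50 = -0.15

-0.15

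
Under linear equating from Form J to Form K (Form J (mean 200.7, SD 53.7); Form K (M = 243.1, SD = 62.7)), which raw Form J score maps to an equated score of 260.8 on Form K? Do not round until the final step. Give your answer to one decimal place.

Invert y = (SD_Y/SD_X)(x − M_X) + M_Y:
x = (SD_X/SD_Y)(y − M_Y) + M_X = (53.7/62.7)(260.8 − 243.1) + 200.7
x = 0.856459 × 17.700 + 200.7 = 215.9

215.9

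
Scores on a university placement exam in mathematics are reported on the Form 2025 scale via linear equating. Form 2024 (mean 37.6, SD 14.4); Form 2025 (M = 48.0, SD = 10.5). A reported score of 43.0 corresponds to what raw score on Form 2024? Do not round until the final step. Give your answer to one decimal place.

30.7

Invert y = (SD_Y/SD_X)(x − M_X) + M_Y:
x = (SD_X/SD_Y)(y − M_Y) + M_X = (14.4/10.5)(43.0 − 48.0) + 37.6
x = 1.371429 × -5.000 + 37.6 = 30.7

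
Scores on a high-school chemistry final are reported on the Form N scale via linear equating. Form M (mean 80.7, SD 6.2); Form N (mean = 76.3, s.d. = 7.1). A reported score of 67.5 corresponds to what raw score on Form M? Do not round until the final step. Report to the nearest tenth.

Invert y = (SD_Y/SD_X)(x − M_X) + M_Y:
x = (SD_X/SD_Y)(y − M_Y) + M_X = (6.2/7.1)(67.5 − 76.3) + 80.7
x = 0.873239 × -8.800 + 80.7 = 73.0

73.0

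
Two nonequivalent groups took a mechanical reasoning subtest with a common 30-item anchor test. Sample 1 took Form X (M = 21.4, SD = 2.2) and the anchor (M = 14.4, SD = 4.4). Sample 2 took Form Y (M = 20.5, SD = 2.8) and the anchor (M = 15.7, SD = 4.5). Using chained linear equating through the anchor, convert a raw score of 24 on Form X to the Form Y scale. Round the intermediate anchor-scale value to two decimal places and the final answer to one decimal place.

22.9

Form X → anchor (Sample 1): v = (4.4/2.2)(24 − 21.4) + 14.4 = 19.60
anchor → Form Y (Sample 2): y = (2.8/4.5)(19.60 − 15.7) + 20.5 = 22.9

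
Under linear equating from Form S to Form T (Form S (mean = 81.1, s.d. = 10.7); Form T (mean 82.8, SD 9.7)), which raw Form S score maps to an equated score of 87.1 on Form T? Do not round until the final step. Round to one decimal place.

Invert y = (SD_Y/SD_X)(x − M_X) + M_Y:
x = (SD_X/SD_Y)(y − M_Y) + M_X = (10.7/9.7)(87.1 − 82.8) + 81.1
x = 1.103093 × 4.300 + 81.1 = 85.8

85.8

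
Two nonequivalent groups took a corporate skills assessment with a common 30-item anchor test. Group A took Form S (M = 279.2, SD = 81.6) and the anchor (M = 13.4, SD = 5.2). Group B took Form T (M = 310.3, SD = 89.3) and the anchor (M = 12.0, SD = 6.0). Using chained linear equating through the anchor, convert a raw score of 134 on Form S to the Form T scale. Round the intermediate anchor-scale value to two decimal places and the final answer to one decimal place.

Form S → anchor (Group A): v = (5.2/81.6)(134 − 279.2) + 13.4 = 4.15
anchor → Form T (Group B): y = (89.3/6.0)(4.15 − 12.0) + 310.3 = 193.5

193.5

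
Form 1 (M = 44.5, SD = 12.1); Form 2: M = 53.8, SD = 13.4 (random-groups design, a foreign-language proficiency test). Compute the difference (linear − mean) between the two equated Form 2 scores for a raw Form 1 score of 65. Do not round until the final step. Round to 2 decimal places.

Mean-equated: 65 + (53.8 − 44.5) = 74.30
Linear-equated: (13.4/12.1)(65 − 44.5) + 53.8 = 76.502
Difference = 76.502 − 74.30 = 2.20

2.20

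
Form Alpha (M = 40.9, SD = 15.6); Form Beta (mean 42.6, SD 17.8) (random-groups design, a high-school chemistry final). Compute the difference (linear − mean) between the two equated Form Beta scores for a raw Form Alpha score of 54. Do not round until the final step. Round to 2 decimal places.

1.85

Mean-equated: 54 + (42.6 − 40.9) = 55.70
Linear-equated: (17.8/15.6)(54 − 40.9) + 42.6 = 57.547
Difference = 57.547 − 55.70 = 1.85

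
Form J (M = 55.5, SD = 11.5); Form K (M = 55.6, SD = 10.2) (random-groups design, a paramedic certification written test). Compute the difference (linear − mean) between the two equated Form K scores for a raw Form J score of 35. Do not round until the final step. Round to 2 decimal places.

Mean-equated: 35 + (55.6 − 55.5) = 35.10
Linear-equated: (10.2/11.5)(35 − 55.5) + 55.6 = 37.417
Difference = 37.417 − 35.10 = 2.32

2.32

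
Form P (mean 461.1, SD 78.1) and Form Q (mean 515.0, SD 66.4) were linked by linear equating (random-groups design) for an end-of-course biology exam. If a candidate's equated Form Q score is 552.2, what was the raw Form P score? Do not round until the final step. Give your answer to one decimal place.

504.9

Invert y = (SD_Y/SD_X)(x − M_X) + M_Y:
x = (SD_X/SD_Y)(y − M_Y) + M_X = (78.1/66.4)(552.2 − 515.0) + 461.1
x = 1.176205 × 37.200 + 461.1 = 504.9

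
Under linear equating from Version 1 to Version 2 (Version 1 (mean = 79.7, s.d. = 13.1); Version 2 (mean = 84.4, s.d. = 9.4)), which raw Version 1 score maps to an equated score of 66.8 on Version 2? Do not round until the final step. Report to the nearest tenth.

Invert y = (SD_Y/SD_X)(x − M_X) + M_Y:
x = (SD_X/SD_Y)(y − M_Y) + M_X = (13.1/9.4)(66.8 − 84.4) + 79.7
x = 1.393617 × -17.600 + 79.7 = 55.2

55.2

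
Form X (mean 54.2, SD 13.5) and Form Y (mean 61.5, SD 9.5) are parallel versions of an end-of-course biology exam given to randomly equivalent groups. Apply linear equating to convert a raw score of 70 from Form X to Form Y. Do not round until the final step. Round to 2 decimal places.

Linear equating: y = (SD_Y/SD_X)(x − M_X) + M_Y
y = (9.5/13.5)(70 − 54.2) + 61.5
y = 0.703704 × 15.8 + 61.5 = 11.1185 + 61.5 = 72.62

72.62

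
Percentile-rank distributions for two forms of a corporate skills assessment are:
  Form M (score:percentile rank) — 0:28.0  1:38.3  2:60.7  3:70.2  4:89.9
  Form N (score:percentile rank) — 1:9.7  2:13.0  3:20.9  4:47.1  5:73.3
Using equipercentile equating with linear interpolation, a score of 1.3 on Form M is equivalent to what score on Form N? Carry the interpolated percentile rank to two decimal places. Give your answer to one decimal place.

3.9

PR of 1.3 on Form M: 38.3 + (1.3 − 1)/(2 − 1) × (60.7 − 38.3) = 45.02
On Form N, PR 45.02 falls between score 3 (PR 20.9) and 4 (PR 47.1).
Interpolate: 3 + (45.02 − 20.9)/(47.1 − 20.9) × (4 − 3) = 3.9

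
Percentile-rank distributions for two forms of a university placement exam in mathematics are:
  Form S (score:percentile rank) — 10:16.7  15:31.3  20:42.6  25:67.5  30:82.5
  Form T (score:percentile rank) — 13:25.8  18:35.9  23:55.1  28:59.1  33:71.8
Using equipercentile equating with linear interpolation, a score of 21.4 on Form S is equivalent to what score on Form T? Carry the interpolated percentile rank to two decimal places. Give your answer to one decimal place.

PR of 21.4 on Form S: 42.6 + (21.4 − 20)/(25 − 20) × (67.5 − 42.6) = 49.57
On Form T, PR 49.57 falls between score 18 (PR 35.9) and 23 (PR 55.1).
Interpolate: 18 + (49.57 − 35.9)/(55.1 − 35.9) × (23 − 18) = 21.6

21.6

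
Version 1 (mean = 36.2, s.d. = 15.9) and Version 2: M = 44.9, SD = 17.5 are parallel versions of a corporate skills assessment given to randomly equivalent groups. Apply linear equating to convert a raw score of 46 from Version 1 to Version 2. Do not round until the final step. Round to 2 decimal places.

Linear equating: y = (SD_Y/SD_X)(x − M_X) + M_Y
y = (17.5/15.9)(46 − 36.2) + 44.9
y = 1.100629 × 9.8 + 44.9 = 10.7862 + 44.9 = 55.69

55.69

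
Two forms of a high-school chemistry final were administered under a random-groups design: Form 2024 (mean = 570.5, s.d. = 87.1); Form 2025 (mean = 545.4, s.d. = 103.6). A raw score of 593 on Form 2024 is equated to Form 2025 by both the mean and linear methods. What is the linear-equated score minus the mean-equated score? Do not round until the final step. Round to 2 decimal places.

Mean-equated: 593 + (545.4 − 570.5) = 567.90
Linear-equated: (103.6/87.1)(593 − 570.5) + 545.4 = 572.162
Difference = 572.162 − 567.90 = 4.26

4.26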